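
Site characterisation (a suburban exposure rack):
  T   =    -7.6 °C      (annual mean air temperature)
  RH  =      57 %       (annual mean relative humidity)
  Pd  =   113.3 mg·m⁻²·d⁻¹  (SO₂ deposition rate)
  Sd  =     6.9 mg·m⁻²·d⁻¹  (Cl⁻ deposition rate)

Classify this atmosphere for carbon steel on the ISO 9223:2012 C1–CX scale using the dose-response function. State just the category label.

C2

carbon steel: T≤10 °C ⇒ hinge +0.150·(-7.6−10) = -2.6400
  sulphur-dioxide contribution → 4.621 μm/a
  chloride contribution → 1.635 μm/a
  total first-year rate 6.256 μm/a
Category bounds: 1.3…25 μm/a bracket r_corr ⇒ C2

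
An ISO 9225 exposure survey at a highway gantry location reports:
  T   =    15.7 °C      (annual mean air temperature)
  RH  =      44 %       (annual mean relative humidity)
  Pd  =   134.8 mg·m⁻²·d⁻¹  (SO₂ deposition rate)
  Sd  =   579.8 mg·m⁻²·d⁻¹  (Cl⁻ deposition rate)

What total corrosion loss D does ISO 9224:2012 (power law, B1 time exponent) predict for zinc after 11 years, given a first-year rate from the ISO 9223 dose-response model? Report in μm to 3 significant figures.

D(11) = 28.9 μm

zinc: T>10 °C ⇒ hinge -0.071·(15.7−10) = -0.4047
  SO₂ term: 0.0129·134.8^0.44·exp(0.046·44-0.4047) = 0.5635
  Cl⁻ term: 0.0175·579.8^0.57·exp(0.008·44+0.085·15.7) = 3.553
  sum: 0.5635 + 3.553 → r_corr = 4.116 μm/a
Power-law: D(11) = r_corr · 11^0.813
  D(11) = 4.116 × 11^0.813 = 4.116 × 7.025 = 28.92 μm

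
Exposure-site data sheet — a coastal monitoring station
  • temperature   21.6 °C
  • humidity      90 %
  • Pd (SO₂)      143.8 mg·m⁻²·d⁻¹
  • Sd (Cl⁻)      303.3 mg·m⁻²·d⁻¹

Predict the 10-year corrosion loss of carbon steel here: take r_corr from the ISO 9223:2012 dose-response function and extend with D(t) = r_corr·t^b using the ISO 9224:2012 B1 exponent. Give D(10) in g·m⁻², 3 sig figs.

carbon steel: f(T) = -0.054·(T−10) [T>10 °C] = -0.6264
  Pd branch = 1.77·Pd^0.52·e^(0.02·RH+f) = 75.8 μm/a
  Sd branch = 0.102·Sd^0.62·e^(0.033·RH+0.04·T) = 163.1 μm/a
  sum: 75.8 + 163.1 → r_corr = 238.9 μm/a
ISO 9224: D(t) = r_corr · t^b with b = 0.523 (carbon steel, B1)
  D(10) = 238.9 × 10^0.523 = 238.9 × 3.334 = 796.6 μm
  Mass loss = 796.6 μm × 7.85 g/cm³ = 6253 g·m⁻²

D(10) = 6.25e+03 g·m⁻²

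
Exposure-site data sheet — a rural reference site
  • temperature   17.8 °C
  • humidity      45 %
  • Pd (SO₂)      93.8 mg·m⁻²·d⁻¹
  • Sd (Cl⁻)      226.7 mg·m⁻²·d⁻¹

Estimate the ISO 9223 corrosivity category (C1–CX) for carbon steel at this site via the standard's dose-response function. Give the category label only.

carbon steel: f(T) = -0.054·(T−10) [T>10 °C] = -0.4212
  SO₂ term: 1.77·93.8^0.52·exp(0.02·45-0.4212) = 30.3
  Sd branch = 0.102·Sd^0.62·e^(0.033·RH+0.04·T) = 26.49 μm/a
  sum: 30.3 + 26.49 → r_corr = 56.79 μm/a
ISO 9223 Table 2 (carbon steel): 50 < 56.8 ≤ 80 μm/a ⇒ C4

C4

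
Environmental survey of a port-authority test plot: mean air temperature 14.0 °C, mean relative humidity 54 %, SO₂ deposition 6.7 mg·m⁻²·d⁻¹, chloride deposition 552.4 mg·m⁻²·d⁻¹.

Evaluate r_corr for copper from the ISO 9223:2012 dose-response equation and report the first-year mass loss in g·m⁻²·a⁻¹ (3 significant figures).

copper: T>10 °C ⇒ hinge -0.080·(14.0−10) = -0.3200
  SO₂ term: 0.0053·6.7^0.26·exp(0.059·54-0.3200) = 0.1527
  Sd branch = 0.01025·Sd^0.27·e^(0.036·RH+0.049·T) = 0.7822 μm/a
  r_corr = 0.1527 + 0.7822 = 0.9349 μm/a
Convert to mass loss: 0.9349 μm/a × 8.96 g/cm³ = 8.377 g·m⁻²·a⁻¹

r_corr = 8.38 g·m⁻²·a⁻¹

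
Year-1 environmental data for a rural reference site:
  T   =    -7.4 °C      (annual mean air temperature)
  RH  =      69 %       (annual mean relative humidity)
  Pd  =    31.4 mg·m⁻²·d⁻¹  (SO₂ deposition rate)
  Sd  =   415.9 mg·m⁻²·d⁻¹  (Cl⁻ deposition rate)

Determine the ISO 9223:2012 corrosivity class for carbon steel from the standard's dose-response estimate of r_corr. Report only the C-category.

C3

carbon steel: f(T) = +0.150·(T−10) [T≤10 °C] = -2.6100
  Pd branch = 1.77·Pd^0.52·e^(0.02·RH+f) = 3.106 μm/a
  Sd branch = 0.102·Sd^0.62·e^(0.033·RH+0.04·T) = 31.1 μm/a
  r_corr = 3.106 + 31.1 = 34.2 μm/a
34.2 μm/a falls in (25, 50] for carbon steel → category C3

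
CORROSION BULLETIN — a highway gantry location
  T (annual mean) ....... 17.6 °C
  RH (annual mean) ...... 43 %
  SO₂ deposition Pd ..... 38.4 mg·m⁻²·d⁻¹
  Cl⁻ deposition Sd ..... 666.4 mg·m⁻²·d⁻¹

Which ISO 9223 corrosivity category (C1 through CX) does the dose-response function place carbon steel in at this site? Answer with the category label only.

carbon steel: T>10 °C ⇒ hinge -0.054·(17.6−10) = -0.4104
  sulphur-dioxide contribution → 18.5 μm/a
  chloride contribution → 48.01 μm/a
  total first-year rate 66.51 μm/a
Category bounds: 50…80 μm/a bracket r_corr ⇒ C4

C4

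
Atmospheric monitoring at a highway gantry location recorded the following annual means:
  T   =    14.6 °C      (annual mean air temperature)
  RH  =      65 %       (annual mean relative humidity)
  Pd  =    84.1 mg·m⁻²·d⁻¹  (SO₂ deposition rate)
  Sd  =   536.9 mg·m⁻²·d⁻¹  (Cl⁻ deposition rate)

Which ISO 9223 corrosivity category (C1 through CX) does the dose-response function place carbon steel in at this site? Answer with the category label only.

carbon steel: T>10 °C ⇒ hinge -0.054·(14.6−10) = -0.2484
  Pd branch = 1.77·Pd^0.52·e^(0.02·RH+f) = 50.77 μm/a
  Cl⁻ term: 0.102·536.9^0.62·exp(0.033·65+0.04·14.6) = 76.97
  sum: 50.77 + 76.97 → r_corr = 127.7 μm/a
ISO 9223 Table 2 (carbon steel): 80 < 128 ≤ 200 μm/a ⇒ C5

C5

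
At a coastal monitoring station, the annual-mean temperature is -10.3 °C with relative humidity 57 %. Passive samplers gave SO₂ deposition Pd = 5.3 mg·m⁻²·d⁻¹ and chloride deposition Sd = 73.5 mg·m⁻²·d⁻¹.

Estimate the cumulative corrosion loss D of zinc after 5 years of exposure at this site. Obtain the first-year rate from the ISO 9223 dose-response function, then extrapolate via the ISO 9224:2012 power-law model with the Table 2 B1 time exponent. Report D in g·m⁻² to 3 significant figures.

D(5) = 8.04 g·m⁻²

zinc: temperature factor f = +0.038·(-20.3) = -0.7714
  Pd branch = 0.0129·Pd^0.44·e^(0.046·RH+f) = 0.171 μm/a
  Sd branch = 0.0175·Sd^0.57·e^(0.008·RH+0.085·T) = 0.1332 μm/a
  r_corr = 0.171 + 0.1332 = 0.3042 μm/a
Power-law: D(5) = r_corr · 5^0.813
  D(5) = 0.3042 × 5^0.813 = 0.3042 × 3.701 = 1.126 μm
  Mass loss = 1.126 μm × 7.14 g/cm³ = 8.038 g·m⁻²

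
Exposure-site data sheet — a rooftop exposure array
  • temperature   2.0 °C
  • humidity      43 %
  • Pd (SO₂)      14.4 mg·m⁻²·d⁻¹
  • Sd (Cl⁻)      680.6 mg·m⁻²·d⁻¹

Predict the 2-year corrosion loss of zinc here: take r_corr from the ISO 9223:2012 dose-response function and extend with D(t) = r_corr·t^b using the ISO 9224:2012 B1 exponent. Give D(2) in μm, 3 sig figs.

zinc: temperature factor f = +0.038·(-8.0) = -0.3040
  Pd branch = 0.0129·Pd^0.44·e^(0.046·RH+f) = 0.2225 μm/a
  Sd branch = 0.0175·Sd^0.57·e^(0.008·RH+0.085·T) = 1.205 μm/a
  sum: 0.2225 + 1.205 → r_corr = 1.428 μm/a
Power-law: D(2) = r_corr · 2^0.813
  D(2) = 1.428 × 2^0.813 = 1.428 × 1.757 = 2.508 μm

D(2) = 2.51 μm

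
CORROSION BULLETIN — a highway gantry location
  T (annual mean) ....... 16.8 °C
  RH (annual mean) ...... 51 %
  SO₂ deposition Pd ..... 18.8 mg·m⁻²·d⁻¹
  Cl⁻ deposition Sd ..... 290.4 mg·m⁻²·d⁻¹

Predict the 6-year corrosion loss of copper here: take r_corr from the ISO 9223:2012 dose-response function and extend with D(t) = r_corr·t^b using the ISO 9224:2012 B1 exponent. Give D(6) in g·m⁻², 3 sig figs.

copper: temperature factor f = -0.080·(6.8) = -0.5440
  Pd branch = 0.0053·Pd^0.26·e^(0.059·RH+f) = 0.1337 μm/a
  Sd branch = 0.01025·Sd^0.27·e^(0.036·RH+0.049·T) = 0.677 μm/a
  sum: 0.1337 + 0.677 → r_corr = 0.8107 μm/a
Long-term exponent b (ISO 9224 Table 2, B1) = 0.667
  D(6) = 0.8107 × 6^0.667 = 0.8107 × 3.304 = 2.679 μm
  Mass loss = 2.679 μm × 8.96 g/cm³ = 24 g·m⁻²

D(6) = 24.0 g·m⁻²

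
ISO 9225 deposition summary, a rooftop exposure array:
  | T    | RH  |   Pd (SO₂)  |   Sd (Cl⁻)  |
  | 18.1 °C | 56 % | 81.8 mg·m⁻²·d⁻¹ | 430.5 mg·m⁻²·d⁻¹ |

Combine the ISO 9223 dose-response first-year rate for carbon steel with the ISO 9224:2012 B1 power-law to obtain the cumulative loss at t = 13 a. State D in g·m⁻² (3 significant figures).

D(13) = 2.76e+03 g·m⁻²

carbon steel: f(T) = -0.054·(T−10) [T>10 °C] = -0.4374
  Pd branch = 1.77·Pd^0.52·e^(0.02·RH+f) = 34.6 μm/a
  Cl⁻ term: 0.102·430.5^0.62·exp(0.033·56+0.04·18.1) = 57.37
  sum: 34.6 + 57.37 → r_corr = 91.97 μm/a
ISO 9224: D(t) = r_corr · t^b with b = 0.523 (carbon steel, B1)
  D(13) = 91.97 × 13^0.523 = 91.97 × 3.825 = 351.7 μm
  Mass loss = 351.7 μm × 7.85 g/cm³ = 2761 g·m⁻²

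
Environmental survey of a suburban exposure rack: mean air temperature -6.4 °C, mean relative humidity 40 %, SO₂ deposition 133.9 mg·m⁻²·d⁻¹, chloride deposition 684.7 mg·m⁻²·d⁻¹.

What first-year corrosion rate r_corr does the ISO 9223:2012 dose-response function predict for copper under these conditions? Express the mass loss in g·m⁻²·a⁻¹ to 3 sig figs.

r_corr = 1.88 g·m⁻²·a⁻¹

copper: T≤10 °C ⇒ hinge +0.126·(-6.4−10) = -2.0664
  Pd branch = 0.0053·Pd^0.26·e^(0.059·RH+f) = 0.02539 μm/a
  Cl⁻ term: 0.01025·684.7^0.27·exp(0.036·40+0.049·-6.4) = 0.1843
  sum: 0.02539 + 0.1843 → r_corr = 0.2097 μm/a
Convert to mass loss: 0.2097 μm/a × 8.96 g/cm³ = 1.879 g·m⁻²·a⁻¹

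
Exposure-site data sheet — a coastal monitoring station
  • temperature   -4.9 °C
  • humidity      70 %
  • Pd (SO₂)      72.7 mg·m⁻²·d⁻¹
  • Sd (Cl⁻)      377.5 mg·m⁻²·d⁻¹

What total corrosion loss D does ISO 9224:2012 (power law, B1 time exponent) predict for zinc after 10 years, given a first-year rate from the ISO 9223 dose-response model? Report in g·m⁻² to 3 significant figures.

D(10) = 83.7 g·m⁻²

zinc: temperature factor f = +0.038·(-14.9) = -0.5662
  Pd branch = 0.0129·Pd^0.44·e^(0.046·RH+f) = 1.208 μm/a
  Cl⁻ term: 0.0175·377.5^0.57·exp(0.008·70+0.085·-4.9) = 0.5946
  r_corr = 1.208 + 0.5946 = 1.803 μm/a
ISO 9224: D(t) = r_corr · t^b with b = 0.813 (zinc, B1)
  D(10) = 1.803 × 10^0.813 = 1.803 × 6.501 = 11.72 μm
  Mass loss = 11.72 μm × 7.14 g/cm³ = 83.69 g·m⁻²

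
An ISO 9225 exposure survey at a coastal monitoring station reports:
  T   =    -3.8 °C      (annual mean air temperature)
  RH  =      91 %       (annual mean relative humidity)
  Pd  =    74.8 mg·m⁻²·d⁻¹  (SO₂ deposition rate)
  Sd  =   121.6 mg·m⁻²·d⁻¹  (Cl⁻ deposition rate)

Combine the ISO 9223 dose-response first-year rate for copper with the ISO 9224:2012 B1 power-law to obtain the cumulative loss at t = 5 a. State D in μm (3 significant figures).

copper: T≤10 °C ⇒ hinge +0.126·(-3.8−10) = -1.7388
  Pd branch = 0.0053·Pd^0.26·e^(0.059·RH+f) = 0.6139 μm/a
  Cl⁻ term: 0.01025·121.6^0.27·exp(0.036·91+0.049·-3.8) = 0.8233
  sum: 0.6139 + 0.8233 → r_corr = 1.437 μm/a
Power-law: D(5) = r_corr · 5^0.667
  D(5) = 1.437 × 5^0.667 = 1.437 × 2.926 = 4.204 μm

D(5) = 4.20 μm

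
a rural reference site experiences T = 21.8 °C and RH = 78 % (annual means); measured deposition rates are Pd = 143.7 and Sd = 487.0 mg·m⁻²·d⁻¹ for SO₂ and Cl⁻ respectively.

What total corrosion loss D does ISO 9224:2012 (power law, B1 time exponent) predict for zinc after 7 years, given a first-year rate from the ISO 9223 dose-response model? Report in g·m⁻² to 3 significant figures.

zinc: f(T) = -0.071·(T−10) [T>10 °C] = -0.8378
  Pd branch = 0.0129·Pd^0.44·e^(0.046·RH+f) = 1.796 μm/a
  Cl⁻ term: 0.0175·487.0^0.57·exp(0.008·78+0.085·21.8) = 7.091
  r_corr = 1.796 + 7.091 = 8.886 μm/a
Power-law: D(7) = r_corr · 7^0.813
  D(7) = 8.886 × 7^0.813 = 8.886 × 4.865 = 43.23 μm
  Mass loss = 43.23 μm × 7.14 g/cm³ = 308.7 g·m⁻²

D(7) = 309 g·m⁻²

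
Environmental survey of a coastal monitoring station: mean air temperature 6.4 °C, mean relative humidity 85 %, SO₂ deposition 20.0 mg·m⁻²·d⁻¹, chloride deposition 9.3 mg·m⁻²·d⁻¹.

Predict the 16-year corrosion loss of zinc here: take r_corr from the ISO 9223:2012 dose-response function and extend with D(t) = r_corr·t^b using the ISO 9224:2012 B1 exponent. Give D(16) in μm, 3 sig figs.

D(16) = 22.0 μm

zinc: temperature factor f = +0.038·(-3.6) = -0.1368
  sulphur-dioxide contribution → 2.098 μm/a
  chloride contribution → 0.2122 μm/a
  total first-year rate 2.31 μm/a
ISO 9224: D(t) = r_corr · t^b with b = 0.813 (zinc, B1)
  D(16) = 2.31 × 16^0.813 = 2.31 × 9.527 = 22 μm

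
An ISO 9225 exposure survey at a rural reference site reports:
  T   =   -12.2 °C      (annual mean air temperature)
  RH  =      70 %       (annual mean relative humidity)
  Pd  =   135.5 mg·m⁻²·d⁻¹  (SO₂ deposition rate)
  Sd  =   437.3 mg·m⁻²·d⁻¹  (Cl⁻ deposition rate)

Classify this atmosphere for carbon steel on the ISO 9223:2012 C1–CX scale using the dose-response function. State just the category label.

carbon steel: f(T) = +0.150·(T−10) [T≤10 °C] = -3.3300
  SO₂ term: 1.77·135.5^0.52·exp(0.02·70-3.3300) = 3.299
  Sd branch = 0.102·Sd^0.62·e^(0.033·RH+0.04·T) = 27.36 μm/a
  r_corr = 3.299 + 27.36 = 30.66 μm/a
Category bounds: 25…50 μm/a bracket r_corr ⇒ C3

C3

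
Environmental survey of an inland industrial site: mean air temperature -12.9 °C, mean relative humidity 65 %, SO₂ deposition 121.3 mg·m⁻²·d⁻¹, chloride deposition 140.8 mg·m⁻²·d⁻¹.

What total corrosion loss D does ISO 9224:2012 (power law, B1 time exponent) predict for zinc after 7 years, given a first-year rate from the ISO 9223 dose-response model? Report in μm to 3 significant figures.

zinc: f(T) = +0.038·(T−10) [T≤10 °C] = -0.8702
  sulphur-dioxide contribution → 0.8874 μm/a
  chloride contribution → 0.165 μm/a
  total first-year rate 1.052 μm/a
Power-law: D(7) = r_corr · 7^0.813
  D(7) = 1.052 × 7^0.813 = 1.052 × 4.865 = 5.119 μm

D(7) = 5.12 μm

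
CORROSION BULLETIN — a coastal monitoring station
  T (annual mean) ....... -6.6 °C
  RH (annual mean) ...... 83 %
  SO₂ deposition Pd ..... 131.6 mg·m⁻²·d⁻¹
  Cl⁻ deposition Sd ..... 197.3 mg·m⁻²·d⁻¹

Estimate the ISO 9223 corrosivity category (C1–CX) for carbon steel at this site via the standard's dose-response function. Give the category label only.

carbon steel: T≤10 °C ⇒ hinge +0.150·(-6.6−10) = -2.4900
  Pd branch = 1.77·Pd^0.52·e^(0.02·RH+f) = 9.762 μm/a
  Cl⁻ term: 0.102·197.3^0.62·exp(0.033·83+0.04·-6.6) = 32.1
  r_corr = 9.762 + 32.1 = 41.86 μm/a
Category bounds: 25…50 μm/a bracket r_corr ⇒ C3

C3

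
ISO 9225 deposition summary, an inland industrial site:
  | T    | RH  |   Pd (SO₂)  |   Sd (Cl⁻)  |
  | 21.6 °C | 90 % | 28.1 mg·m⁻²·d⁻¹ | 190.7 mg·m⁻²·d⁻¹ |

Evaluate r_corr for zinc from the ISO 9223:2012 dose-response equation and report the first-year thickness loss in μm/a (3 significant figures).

r_corr = 6.04 μm/a

zinc: temperature factor f = -0.071·(11.6) = -0.8236
  Pd branch = 0.0129·Pd^0.44·e^(0.046·RH+f) = 1.543 μm/a
  Cl⁻ term: 0.0175·190.7^0.57·exp(0.008·90+0.085·21.6) = 4.497
  sum: 1.543 + 4.497 → r_corr = 6.04 μm/a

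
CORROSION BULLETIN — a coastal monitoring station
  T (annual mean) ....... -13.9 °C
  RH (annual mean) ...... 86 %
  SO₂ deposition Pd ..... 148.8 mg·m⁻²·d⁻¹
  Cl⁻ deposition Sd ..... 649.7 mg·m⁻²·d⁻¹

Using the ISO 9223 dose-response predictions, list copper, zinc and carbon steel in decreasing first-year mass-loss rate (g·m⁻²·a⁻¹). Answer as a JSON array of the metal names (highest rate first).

["carbon steel", "zinc", "copper"]

copper: f(T) = +0.126·(T−10) [T≤10 °C] = -3.0114
  sulphur-dioxide contribution → 0.1531 μm/a
  chloride contribution → 0.6591 μm/a
  total first-year rate 0.8122 μm/a
  mass loss = 0.8122 μm/a × 8.96 g/cm³ = 7.277 g·m⁻²·a⁻¹
zinc: T≤10 °C ⇒ hinge +0.038·(-13.9−10) = -0.9082
  sulphur-dioxide contribution → 2.456 μm/a
  chloride contribution → 0.4285 μm/a
  ⇒ r_corr(zinc) = 2.884 μm/a
  mass loss = 2.884 μm/a × 7.14 g/cm³ = 20.59 g·m⁻²·a⁻¹
carbon steel: f(T) = +0.150·(T−10) [T≤10 °C] = -3.5850
  sulphur-dioxide contribution → 3.696 μm/a
  chloride contribution → 55.4 μm/a
  total first-year rate 59.1 μm/a
  mass loss = 59.1 μm/a × 7.85 g/cm³ = 463.9 g·m⁻²·a⁻¹
Ordering by g·m⁻²·a⁻¹: carbon steel (464) > zinc (20.6) > copper (7.28)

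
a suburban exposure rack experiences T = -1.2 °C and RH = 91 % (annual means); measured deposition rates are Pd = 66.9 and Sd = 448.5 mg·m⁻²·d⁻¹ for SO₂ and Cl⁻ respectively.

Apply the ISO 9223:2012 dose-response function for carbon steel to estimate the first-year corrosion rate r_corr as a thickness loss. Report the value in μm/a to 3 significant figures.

carbon steel: T≤10 °C ⇒ hinge +0.150·(-1.2−10) = -1.6800
  Pd branch = 1.77·Pd^0.52·e^(0.02·RH+f) = 18.11 μm/a
  Cl⁻ term: 0.102·448.5^0.62·exp(0.033·91+0.04·-1.2) = 86.3
  sum: 18.11 + 86.3 → r_corr = 104.4 μm/a

r_corr = 104 μm/a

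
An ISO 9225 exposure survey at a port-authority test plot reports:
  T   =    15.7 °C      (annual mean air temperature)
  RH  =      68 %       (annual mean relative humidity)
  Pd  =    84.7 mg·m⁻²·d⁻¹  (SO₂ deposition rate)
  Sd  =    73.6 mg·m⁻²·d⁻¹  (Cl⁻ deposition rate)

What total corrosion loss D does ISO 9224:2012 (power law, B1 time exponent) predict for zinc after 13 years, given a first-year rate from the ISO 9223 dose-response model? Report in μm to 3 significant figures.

zinc: f(T) = -0.071·(T−10) [T>10 °C] = -0.4047
  Pd branch = 0.0129·Pd^0.44·e^(0.046·RH+f) = 1.385 μm/a
  Cl⁻ term: 0.0175·73.6^0.57·exp(0.008·68+0.085·15.7) = 1.327
  sum: 1.385 + 1.327 → r_corr = 2.713 μm/a
ISO 9224: D(t) = r_corr · t^b with b = 0.813 (zinc, B1)
  D(13) = 2.713 × 13^0.813 = 2.713 × 8.047 = 21.83 μm

D(13) = 21.8 μm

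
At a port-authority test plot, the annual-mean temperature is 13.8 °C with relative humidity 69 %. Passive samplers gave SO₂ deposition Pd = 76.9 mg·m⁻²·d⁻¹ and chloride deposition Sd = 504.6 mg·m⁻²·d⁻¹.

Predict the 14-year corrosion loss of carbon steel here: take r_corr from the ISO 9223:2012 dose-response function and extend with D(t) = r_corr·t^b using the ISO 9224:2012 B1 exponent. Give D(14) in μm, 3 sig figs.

D(14) = 543 μm

carbon steel: T>10 °C ⇒ hinge -0.054·(13.8−10) = -0.2052
  SO₂ term: 1.77·76.9^0.52·exp(0.02·69-0.2052) = 54.81
  Sd branch = 0.102·Sd^0.62·e^(0.033·RH+0.04·T) = 81.86 μm/a
  r_corr = 54.81 + 81.86 = 136.7 μm/a
Power-law: D(14) = r_corr · 14^0.523
  D(14) = 136.7 × 14^0.523 = 136.7 × 3.976 = 543.4 μm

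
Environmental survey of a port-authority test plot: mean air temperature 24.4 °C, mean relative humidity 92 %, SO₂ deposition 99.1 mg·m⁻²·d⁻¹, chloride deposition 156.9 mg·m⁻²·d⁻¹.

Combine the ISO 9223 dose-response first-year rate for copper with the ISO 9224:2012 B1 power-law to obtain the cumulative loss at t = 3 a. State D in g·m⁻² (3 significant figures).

D(3) = 91.4 g·m⁻²

copper: T>10 °C ⇒ hinge -0.080·(24.4−10) = -1.1520
  Pd branch = 0.0053·Pd^0.26·e^(0.059·RH+f) = 1.26 μm/a
  Sd branch = 0.01025·Sd^0.27·e^(0.036·RH+0.049·T) = 3.641 μm/a
  r_corr = 1.26 + 3.641 = 4.9 μm/a
Long-term exponent b (ISO 9224 Table 2, B1) = 0.667
  D(3) = 4.9 × 3^0.667 = 4.9 × 2.081 = 10.2 μm
  Mass loss = 10.2 μm × 8.96 g/cm³ = 91.36 g·m⁻²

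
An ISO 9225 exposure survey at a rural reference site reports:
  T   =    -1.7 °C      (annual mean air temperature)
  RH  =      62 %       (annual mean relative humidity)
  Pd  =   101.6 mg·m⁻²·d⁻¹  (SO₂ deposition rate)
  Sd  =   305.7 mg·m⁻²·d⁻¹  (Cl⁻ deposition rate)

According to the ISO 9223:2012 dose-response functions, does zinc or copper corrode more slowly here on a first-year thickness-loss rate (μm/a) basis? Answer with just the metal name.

copper

zinc: temperature factor f = +0.038·(-11.7) = -0.4446
  sulphur-dioxide contribution → 1.094 μm/a
  chloride contribution → 0.6491 μm/a
  total first-year rate 1.743 μm/a
copper: f(T) = +0.126·(T−10) [T≤10 °C] = -1.4742
  sulphur-dioxide contribution → 0.1565 μm/a
  chloride contribution → 0.412 μm/a
  total first-year rate 0.5685 μm/a
Ordering by μm/a: zinc (1.74) > copper (0.569)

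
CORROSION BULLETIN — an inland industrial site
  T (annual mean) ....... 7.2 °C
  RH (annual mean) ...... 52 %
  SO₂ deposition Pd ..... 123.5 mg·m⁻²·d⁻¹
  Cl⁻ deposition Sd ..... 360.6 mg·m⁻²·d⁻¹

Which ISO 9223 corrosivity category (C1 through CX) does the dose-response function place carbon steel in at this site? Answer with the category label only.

carbon steel: T≤10 °C ⇒ hinge +0.150·(7.2−10) = -0.4200
  Pd branch = 1.77·Pd^0.52·e^(0.02·RH+f) = 40.26 μm/a
  Sd branch = 0.102·Sd^0.62·e^(0.033·RH+0.04·T) = 29.13 μm/a
  r_corr = 40.26 + 29.13 = 69.39 μm/a
69.4 μm/a falls in (50, 80] for carbon steel → category C4

C4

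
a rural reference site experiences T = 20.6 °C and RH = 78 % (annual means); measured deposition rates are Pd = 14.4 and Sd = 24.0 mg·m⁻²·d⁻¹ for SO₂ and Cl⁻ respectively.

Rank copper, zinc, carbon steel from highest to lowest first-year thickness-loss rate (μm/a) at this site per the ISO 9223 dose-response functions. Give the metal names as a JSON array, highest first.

["carbon steel", "zinc", "copper"]

copper: temperature factor f = -0.080·(10.6) = -0.8480
  Pd branch = 0.0053·Pd^0.26·e^(0.059·RH+f) = 0.4527 μm/a
  Cl⁻ term: 0.01025·24.0^0.27·exp(0.036·78+0.049·20.6) = 1.1
  sum: 0.4527 + 1.1 → r_corr = 1.552 μm/a
zinc: temperature factor f = -0.071·(10.6) = -0.7526
  SO₂ term: 0.0129·14.4^0.44·exp(0.046·78-0.7526) = 0.7107
  Sd branch = 0.0175·Sd^0.57·e^(0.008·RH+0.085·T) = 1.151 μm/a
  sum: 0.7107 + 1.151 → r_corr = 1.862 μm/a
carbon steel: temperature factor f = -0.054·(10.6) = -0.5724
  SO₂ term: 1.77·14.4^0.52·exp(0.02·78-0.5724) = 19.02
  Sd branch = 0.102·Sd^0.62·e^(0.033·RH+0.04·T) = 21.88 μm/a
  sum: 19.02 + 21.88 → r_corr = 40.9 μm/a
Ordering by μm/a: carbon steel (40.9) > zinc (1.86) > copper (1.55)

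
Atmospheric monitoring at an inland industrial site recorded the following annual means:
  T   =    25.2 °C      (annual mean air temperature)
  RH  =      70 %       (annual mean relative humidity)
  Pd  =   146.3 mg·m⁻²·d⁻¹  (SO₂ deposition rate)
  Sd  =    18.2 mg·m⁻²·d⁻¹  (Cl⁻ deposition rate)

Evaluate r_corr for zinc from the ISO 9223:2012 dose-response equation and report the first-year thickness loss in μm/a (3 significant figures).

r_corr = 2.35 μm/a

zinc: f(T) = -0.071·(T−10) [T>10 °C] = -1.0792
  SO₂ term: 0.0129·146.3^0.44·exp(0.046·70-1.0792) = 0.9841
  Cl⁻ term: 0.0175·18.2^0.57·exp(0.008·70+0.085·25.2) = 1.364
  r_corr = 0.9841 + 1.364 = 2.348 μm/a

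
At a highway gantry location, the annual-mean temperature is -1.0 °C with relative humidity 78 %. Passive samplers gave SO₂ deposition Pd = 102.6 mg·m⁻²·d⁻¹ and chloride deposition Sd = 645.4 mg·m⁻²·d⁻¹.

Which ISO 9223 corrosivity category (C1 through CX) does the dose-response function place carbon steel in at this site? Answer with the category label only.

C5

carbon steel: T≤10 °C ⇒ hinge +0.150·(-1.0−10) = -1.6500
  sulphur-dioxide contribution → 17.98 μm/a
  chloride contribution → 70.99 μm/a
  total first-year rate 88.97 μm/a
89 μm/a falls in (80, 200] for carbon steel → category C5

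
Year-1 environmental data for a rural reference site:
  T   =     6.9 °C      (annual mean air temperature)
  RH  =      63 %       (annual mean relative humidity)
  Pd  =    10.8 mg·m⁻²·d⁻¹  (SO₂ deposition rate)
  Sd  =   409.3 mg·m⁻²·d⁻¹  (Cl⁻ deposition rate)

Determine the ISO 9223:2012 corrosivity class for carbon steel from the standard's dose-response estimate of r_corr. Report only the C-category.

C4

carbon steel: temperature factor f = +0.150·(-3.1) = -0.4650
  sulphur-dioxide contribution → 13.51 μm/a
  chloride contribution → 44.75 μm/a
  ⇒ r_corr(carbon steel) = 58.26 μm/a
58.3 μm/a falls in (50, 80] for carbon steel → category C4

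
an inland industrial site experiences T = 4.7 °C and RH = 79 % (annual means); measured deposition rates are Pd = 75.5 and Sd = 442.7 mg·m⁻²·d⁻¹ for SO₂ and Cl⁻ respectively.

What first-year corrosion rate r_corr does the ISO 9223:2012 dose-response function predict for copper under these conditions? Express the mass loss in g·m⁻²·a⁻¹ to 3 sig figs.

r_corr = 18.2 g·m⁻²·a⁻¹

copper: temperature factor f = +0.126·(-5.3) = -0.6678
  SO₂ term: 0.0053·75.5^0.26·exp(0.059·79-0.6678) = 0.8846
  Cl⁻ term: 0.01025·442.7^0.27·exp(0.036·79+0.049·4.7) = 1.149
  sum: 0.8846 + 1.149 → r_corr = 2.034 μm/a
Convert to mass loss: 2.034 μm/a × 8.96 g/cm³ = 18.22 g·m⁻²·a⁻¹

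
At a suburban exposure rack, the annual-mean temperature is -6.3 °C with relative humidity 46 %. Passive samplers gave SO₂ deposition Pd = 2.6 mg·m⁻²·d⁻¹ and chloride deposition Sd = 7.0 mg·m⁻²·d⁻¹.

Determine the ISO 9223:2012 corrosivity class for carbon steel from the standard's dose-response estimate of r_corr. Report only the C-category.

carbon steel: f(T) = +0.150·(T−10) [T≤10 °C] = -2.4450
  SO₂ term: 1.77·2.6^0.52·exp(0.02·46-2.4450) = 0.6331
  Sd branch = 0.102·Sd^0.62·e^(0.033·RH+0.04·T) = 1.209 μm/a
  r_corr = 0.6331 + 1.209 = 1.842 μm/a
1.84 μm/a falls in (1.3, 25] for carbon steel → category C2

C2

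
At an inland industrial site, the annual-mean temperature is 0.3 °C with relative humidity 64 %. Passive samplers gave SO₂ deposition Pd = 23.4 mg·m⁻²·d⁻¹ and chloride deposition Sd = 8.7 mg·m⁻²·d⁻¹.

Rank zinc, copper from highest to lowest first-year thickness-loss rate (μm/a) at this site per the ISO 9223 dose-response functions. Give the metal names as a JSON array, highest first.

["zinc", "copper"]

zinc: f(T) = +0.038·(T−10) [T≤10 °C] = -0.3686
  Pd branch = 0.0129·Pd^0.44·e^(0.046·RH+f) = 0.6785 μm/a
  Sd branch = 0.0175·Sd^0.57·e^(0.008·RH+0.085·T) = 0.1028 μm/a
  r_corr = 0.6785 + 0.1028 = 0.7813 μm/a
copper: f(T) = +0.126·(T−10) [T≤10 °C] = -1.2222
  Pd branch = 0.0053·Pd^0.26·e^(0.059·RH+f) = 0.1547 μm/a
  Cl⁻ term: 0.01025·8.7^0.27·exp(0.036·64+0.049·0.3) = 0.1868
  r_corr = 0.1547 + 0.1868 = 0.3415 μm/a
Ordering by μm/a: zinc (0.781) > copper (0.341)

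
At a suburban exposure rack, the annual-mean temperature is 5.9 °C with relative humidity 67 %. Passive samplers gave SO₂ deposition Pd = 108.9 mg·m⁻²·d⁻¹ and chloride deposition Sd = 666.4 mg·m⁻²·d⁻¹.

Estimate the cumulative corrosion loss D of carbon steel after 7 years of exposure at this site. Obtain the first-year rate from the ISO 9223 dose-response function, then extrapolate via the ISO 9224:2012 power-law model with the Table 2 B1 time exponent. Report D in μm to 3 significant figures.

D(7) = 300 μm

carbon steel: temperature factor f = +0.150·(-4.1) = -0.6150
  Pd branch = 1.77·Pd^0.52·e^(0.02·RH+f) = 41.89 μm/a
  Cl⁻ term: 0.102·666.4^0.62·exp(0.033·67+0.04·5.9) = 66.38
  sum: 41.89 + 66.38 → r_corr = 108.3 μm/a
Long-term exponent b (ISO 9224 Table 2, B1) = 0.523
  D(7) = 108.3 × 7^0.523 = 108.3 × 2.767 = 299.6 μm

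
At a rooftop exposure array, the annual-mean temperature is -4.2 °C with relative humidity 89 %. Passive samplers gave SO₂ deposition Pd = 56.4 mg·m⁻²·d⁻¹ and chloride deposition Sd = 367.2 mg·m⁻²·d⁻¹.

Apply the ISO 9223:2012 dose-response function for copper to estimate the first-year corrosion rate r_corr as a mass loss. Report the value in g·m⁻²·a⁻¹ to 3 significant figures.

copper: T≤10 °C ⇒ hinge +0.126·(-4.2−10) = -1.7892
  SO₂ term: 0.0053·56.4^0.26·exp(0.059·89-1.7892) = 0.482
  Sd branch = 0.01025·Sd^0.27·e^(0.036·RH+0.049·T) = 1.012 μm/a
  r_corr = 0.482 + 1.012 = 1.494 μm/a
Convert to mass loss: 1.494 μm/a × 8.96 g/cm³ = 13.39 g·m⁻²·a⁻¹

r_corr = 13.4 g·m⁻²·a⁻¹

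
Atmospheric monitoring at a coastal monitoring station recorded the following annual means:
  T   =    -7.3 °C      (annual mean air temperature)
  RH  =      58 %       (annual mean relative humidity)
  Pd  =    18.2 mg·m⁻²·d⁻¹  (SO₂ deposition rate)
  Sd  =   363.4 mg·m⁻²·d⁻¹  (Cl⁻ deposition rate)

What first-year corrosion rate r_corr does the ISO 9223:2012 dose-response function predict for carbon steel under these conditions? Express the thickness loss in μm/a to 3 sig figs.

r_corr = 21.9 μm/a

carbon steel: f(T) = +0.150·(T−10) [T≤10 °C] = -2.5950
  sulphur-dioxide contribution → 1.905 μm/a
  chloride contribution → 19.97 μm/a
  total first-year rate 21.88 μm/a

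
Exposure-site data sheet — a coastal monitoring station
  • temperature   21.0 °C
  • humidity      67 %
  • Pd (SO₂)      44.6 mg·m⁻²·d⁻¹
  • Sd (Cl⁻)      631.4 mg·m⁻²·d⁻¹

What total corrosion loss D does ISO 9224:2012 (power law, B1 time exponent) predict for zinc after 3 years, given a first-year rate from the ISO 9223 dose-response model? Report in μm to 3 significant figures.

D(3) = 18.9 μm

zinc: temperature factor f = -0.071·(11.0) = -0.7810
  Pd branch = 0.0129·Pd^0.44·e^(0.046·RH+f) = 0.6849 μm/a
  Cl⁻ term: 0.0175·631.4^0.57·exp(0.008·67+0.085·21.0) = 7.034
  sum: 0.6849 + 7.034 → r_corr = 7.719 μm/a
Long-term exponent b (ISO 9224 Table 2, B1) = 0.813
  D(3) = 7.719 × 3^0.813 = 7.719 × 2.443 = 18.86 μm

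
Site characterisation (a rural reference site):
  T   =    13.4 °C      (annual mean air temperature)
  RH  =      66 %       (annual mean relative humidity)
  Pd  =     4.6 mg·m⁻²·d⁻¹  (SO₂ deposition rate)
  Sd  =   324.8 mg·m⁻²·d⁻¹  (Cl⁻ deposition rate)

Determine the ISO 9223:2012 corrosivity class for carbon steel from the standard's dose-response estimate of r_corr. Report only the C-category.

C4

carbon steel: T>10 °C ⇒ hinge -0.054·(13.4−10) = -0.1836
  Pd branch = 1.77·Pd^0.52·e^(0.02·RH+f) = 12.19 μm/a
  Cl⁻ term: 0.102·324.8^0.62·exp(0.033·66+0.04·13.4) = 55.52
  r_corr = 12.19 + 55.52 = 67.72 μm/a
67.7 μm/a falls in (50, 80] for carbon steel → category C4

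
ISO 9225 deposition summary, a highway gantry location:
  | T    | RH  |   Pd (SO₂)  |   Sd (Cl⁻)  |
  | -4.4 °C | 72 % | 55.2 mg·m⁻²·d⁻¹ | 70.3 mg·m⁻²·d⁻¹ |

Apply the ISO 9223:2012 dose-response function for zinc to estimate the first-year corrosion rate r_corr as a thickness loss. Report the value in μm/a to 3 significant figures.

zinc: temperature factor f = +0.038·(-14.4) = -0.5472
  sulphur-dioxide contribution → 1.196 μm/a
  chloride contribution → 0.2418 μm/a
  ⇒ r_corr(zinc) = 1.438 μm/a

r_corr = 1.44 μm/a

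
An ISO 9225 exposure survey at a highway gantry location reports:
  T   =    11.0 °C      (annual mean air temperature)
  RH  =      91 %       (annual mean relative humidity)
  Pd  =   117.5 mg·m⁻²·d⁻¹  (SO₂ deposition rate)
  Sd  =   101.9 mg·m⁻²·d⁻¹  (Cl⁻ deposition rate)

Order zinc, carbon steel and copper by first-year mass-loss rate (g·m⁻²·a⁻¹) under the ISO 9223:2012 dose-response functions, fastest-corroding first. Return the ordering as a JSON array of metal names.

zinc: temperature factor f = -0.071·(1.0) = -0.0710
  sulphur-dioxide contribution → 6.435 μm/a
  chloride contribution → 1.288 μm/a
  total first-year rate 7.723 μm/a
  mass loss = 7.723 μm/a × 7.14 g/cm³ = 55.14 g·m⁻²·a⁻¹
carbon steel: temperature factor f = -0.054·(1.0) = -0.0540
  sulphur-dioxide contribution → 123.4 μm/a
  chloride contribution → 56.1 μm/a
  ⇒ r_corr(carbon steel) = 179.5 μm/a
  mass loss = 179.5 μm/a × 7.85 g/cm³ = 1409 g·m⁻²·a⁻¹
copper: temperature factor f = -0.080·(1.0) = -0.0800
  sulphur-dioxide contribution → 3.626 μm/a
  chloride contribution → 1.621 μm/a
  total first-year rate 5.247 μm/a
  mass loss = 5.247 μm/a × 8.96 g/cm³ = 47.02 g·m⁻²·a⁻¹
Ordering by g·m⁻²·a⁻¹: carbon steel (1410) > zinc (55.1) > copper (47)

["carbon steel", "zinc", "copper"]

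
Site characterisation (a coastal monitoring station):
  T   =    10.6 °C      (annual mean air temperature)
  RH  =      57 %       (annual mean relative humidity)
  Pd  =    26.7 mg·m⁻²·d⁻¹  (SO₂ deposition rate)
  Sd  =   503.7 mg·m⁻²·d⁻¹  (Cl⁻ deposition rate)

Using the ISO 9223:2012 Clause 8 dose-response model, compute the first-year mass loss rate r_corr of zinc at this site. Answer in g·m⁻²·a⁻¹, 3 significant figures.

r_corr = 22.0 g·m⁻²·a⁻¹

zinc: f(T) = -0.071·(T−10) [T>10 °C] = -0.0426
  sulphur-dioxide contribution → 0.7219 μm/a
  chloride contribution → 2.358 μm/a
  total first-year rate 3.08 μm/a
Convert to mass loss: 3.08 μm/a × 7.14 g/cm³ = 21.99 g·m⁻²·a⁻¹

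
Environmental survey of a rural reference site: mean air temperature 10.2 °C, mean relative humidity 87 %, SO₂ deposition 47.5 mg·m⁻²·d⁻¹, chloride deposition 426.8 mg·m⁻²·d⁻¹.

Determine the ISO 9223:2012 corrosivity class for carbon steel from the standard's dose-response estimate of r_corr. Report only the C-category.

C5

carbon steel: T>10 °C ⇒ hinge -0.054·(10.2−10) = -0.0108
  SO₂ term: 1.77·47.5^0.52·exp(0.02·87-0.0108) = 74.27
  Cl⁻ term: 0.102·426.8^0.62·exp(0.033·87+0.04·10.2) = 115.7
  r_corr = 74.27 + 115.7 = 190 μm/a
ISO 9223 Table 2 (carbon steel): 80 < 190 ≤ 200 μm/a ⇒ C5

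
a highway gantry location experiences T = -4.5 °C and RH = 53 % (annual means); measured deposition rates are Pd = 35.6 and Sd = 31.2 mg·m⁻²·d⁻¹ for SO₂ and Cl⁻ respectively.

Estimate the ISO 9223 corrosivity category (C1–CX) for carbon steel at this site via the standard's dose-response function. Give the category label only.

carbon steel: temperature factor f = +0.150·(-14.5) = -2.1750
  sulphur-dioxide contribution → 3.72 μm/a
  chloride contribution → 4.134 μm/a
  ⇒ r_corr(carbon steel) = 7.854 μm/a
7.85 μm/a falls in (1.3, 25] for carbon steel → category C2

C2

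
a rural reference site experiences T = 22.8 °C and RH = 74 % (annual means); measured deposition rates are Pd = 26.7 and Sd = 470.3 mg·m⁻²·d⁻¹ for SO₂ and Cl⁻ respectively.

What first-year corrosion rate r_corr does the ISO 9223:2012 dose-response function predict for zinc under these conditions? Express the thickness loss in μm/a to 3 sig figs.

zinc: f(T) = -0.071·(T−10) [T>10 °C] = -0.9088
  sulphur-dioxide contribution → 0.6636 μm/a
  chloride contribution → 7.329 μm/a
  ⇒ r_corr(zinc) = 7.993 μm/a

r_corr = 7.99 μm/a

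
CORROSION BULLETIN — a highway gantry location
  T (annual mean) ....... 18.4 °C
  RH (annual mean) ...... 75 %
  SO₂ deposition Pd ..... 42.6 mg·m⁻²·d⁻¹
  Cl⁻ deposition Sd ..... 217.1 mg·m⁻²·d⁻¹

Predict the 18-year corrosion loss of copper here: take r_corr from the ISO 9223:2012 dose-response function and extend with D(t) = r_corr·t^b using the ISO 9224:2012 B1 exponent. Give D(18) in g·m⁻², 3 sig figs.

D(18) = 136 g·m⁻²

copper: f(T) = -0.080·(T−10) [T>10 °C] = -0.6720
  Pd branch = 0.0053·Pd^0.26·e^(0.059·RH+f) = 0.5996 μm/a
  Cl⁻ term: 0.01025·217.1^0.27·exp(0.036·75+0.049·18.4) = 1.606
  r_corr = 0.5996 + 1.606 = 2.206 μm/a
Power-law: D(18) = r_corr · 18^0.667
  D(18) = 2.206 × 18^0.667 = 2.206 × 6.875 = 15.16 μm
  Mass loss = 15.16 μm × 8.96 g/cm³ = 135.9 g·m⁻²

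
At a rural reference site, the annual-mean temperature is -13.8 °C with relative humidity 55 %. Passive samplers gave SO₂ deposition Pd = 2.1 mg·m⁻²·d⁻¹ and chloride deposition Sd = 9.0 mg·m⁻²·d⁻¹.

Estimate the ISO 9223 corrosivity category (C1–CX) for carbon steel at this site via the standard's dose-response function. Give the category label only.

carbon steel: T≤10 °C ⇒ hinge +0.150·(-13.8−10) = -3.5700
  sulphur-dioxide contribution → 0.2202 μm/a
  chloride contribution → 1.408 μm/a
  ⇒ r_corr(carbon steel) = 1.629 μm/a
1.63 μm/a falls in (1.3, 25] for carbon steel → category C2

C2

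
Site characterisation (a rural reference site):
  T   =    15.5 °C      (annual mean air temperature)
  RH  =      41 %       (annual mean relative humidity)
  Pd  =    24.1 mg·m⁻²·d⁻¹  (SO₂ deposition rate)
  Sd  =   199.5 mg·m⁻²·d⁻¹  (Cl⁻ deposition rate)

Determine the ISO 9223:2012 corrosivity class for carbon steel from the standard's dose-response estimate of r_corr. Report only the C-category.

C3

carbon steel: T>10 °C ⇒ hinge -0.054·(15.5−10) = -0.2970
  SO₂ term: 1.77·24.1^0.52·exp(0.02·41-0.2970) = 15.62
  Cl⁻ term: 0.102·199.5^0.62·exp(0.033·41+0.04·15.5) = 19.56
  sum: 15.62 + 19.56 → r_corr = 35.19 μm/a
ISO 9223 Table 2 (carbon steel): 25 < 35.2 ≤ 50 μm/a ⇒ C3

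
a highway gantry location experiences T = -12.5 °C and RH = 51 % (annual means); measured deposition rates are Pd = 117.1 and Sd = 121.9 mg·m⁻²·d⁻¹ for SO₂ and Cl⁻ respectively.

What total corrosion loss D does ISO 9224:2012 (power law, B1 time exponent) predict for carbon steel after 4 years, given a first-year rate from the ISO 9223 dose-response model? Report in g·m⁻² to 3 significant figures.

carbon steel: temperature factor f = +0.150·(-22.5) = -3.3750
  sulphur-dioxide contribution → 1.999 μm/a
  chloride contribution → 6.542 μm/a
  ⇒ r_corr(carbon steel) = 8.541 μm/a
Long-term exponent b (ISO 9224 Table 2, B1) = 0.523
  D(4) = 8.541 × 4^0.523 = 8.541 × 2.065 = 17.64 μm
  Mass loss = 17.64 μm × 7.85 g/cm³ = 138.4 g·m⁻²

D(4) = 138 g·m⁻²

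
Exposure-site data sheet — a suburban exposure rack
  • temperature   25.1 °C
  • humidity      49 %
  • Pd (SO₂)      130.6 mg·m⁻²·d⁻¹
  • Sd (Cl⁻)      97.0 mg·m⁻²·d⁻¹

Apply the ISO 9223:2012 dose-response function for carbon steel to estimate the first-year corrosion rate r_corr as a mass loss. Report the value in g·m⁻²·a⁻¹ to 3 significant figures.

r_corr = 394 g·m⁻²·a⁻¹

carbon steel: T>10 °C ⇒ hinge -0.054·(25.1−10) = -0.8154
  SO₂ term: 1.77·130.6^0.52·exp(0.02·49-0.8154) = 26.29
  Sd branch = 0.102·Sd^0.62·e^(0.033·RH+0.04·T) = 23.92 μm/a
  sum: 26.29 + 23.92 → r_corr = 50.2 μm/a
Convert to mass loss: 50.2 μm/a × 7.85 g/cm³ = 394.1 g·m⁻²·a⁻¹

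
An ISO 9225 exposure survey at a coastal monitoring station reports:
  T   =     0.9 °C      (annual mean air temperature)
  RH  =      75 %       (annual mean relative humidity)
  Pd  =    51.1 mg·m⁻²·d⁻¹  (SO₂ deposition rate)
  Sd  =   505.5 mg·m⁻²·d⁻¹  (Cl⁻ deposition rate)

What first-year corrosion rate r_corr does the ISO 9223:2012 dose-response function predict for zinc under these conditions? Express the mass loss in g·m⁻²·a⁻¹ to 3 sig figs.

r_corr = 20.1 g·m⁻²·a⁻¹

zinc: f(T) = +0.038·(T−10) [T≤10 °C] = -0.3458
  SO₂ term: 0.0129·51.1^0.44·exp(0.046·75-0.3458) = 1.623
  Cl⁻ term: 0.0175·505.5^0.57·exp(0.008·75+0.085·0.9) = 1.197
  r_corr = 1.623 + 1.197 = 2.82 μm/a
Convert to mass loss: 2.82 μm/a × 7.14 g/cm³ = 20.14 g·m⁻²·a⁻¹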